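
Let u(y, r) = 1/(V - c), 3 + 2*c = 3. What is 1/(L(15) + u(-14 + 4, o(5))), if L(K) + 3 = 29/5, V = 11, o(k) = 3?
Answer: 55/159 ≈ 0.34591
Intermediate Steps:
c = 0 (c = -3/2 + (½)*3 = -3/2 + 3/2 = 0)
L(K) = 14/5 (L(K) = -3 + 29/5 = 14/5)
u(y, r) = 1/11 (u(y, r) = 1/(11 - 1*0) = 1/(11 + 0) = 1/11)
1/(L(15) + u(-14 + 4, o(5))) = 1/(14/5 + 1/11) = 1/(159/55) = 55/159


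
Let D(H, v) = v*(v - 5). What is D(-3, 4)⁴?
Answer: 256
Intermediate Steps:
D(H, v) = v*(-5 + v)
D(-3, 4)⁴ = (4*(-5 + 4))⁴ = (4*(-1))⁴ = (-4)⁴ = 256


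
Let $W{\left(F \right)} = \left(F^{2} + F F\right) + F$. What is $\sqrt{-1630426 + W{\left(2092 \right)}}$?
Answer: $\sqrt{7124594} \approx 2669.2$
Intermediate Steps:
$W{\left(F \right)} = F + 2 F^{2}$ ($W{\left(F \right)} = \left(F^{2} + F^{2}\right) + F = 2 F^{2} + F = F + 2 F^{2}$)
$\sqrt{-1630426 + W{\left(2092 \right)}} = \sqrt{-1630426 + 2092 \left(1 + 2 \cdot 2092\right)} = \sqrt{-1630426 + 2092 \left(1 + 4184\right)} = \sqrt{-1630426 + 2092 \cdot 4185} = \sqrt{-1630426 + 8755020} = \sqrt{7124594}$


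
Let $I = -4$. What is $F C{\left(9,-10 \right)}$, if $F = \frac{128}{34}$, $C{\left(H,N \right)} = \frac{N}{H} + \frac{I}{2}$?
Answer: $- \frac{1792}{153} \approx -11.712$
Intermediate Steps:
$C{\left(H,N \right)} = -2 + \frac{N}{H}$ ($C{\left(H,N \right)} = \frac{N}{H} - \frac{4}{2} = \frac{N}{H} - 2 = -2 + \frac{N}{H}$)
$F = \frac{64}{17}$ ($F = 128 \cdot \frac{1}{34} = \frac{64}{17} \approx 3.7647$)
$F C{\left(9,-10 \right)} = \frac{64 \left(-2 - \frac{10}{9}\right)}{17} = \frac{64}{17} \left(- \frac{28}{9}\right) = - \frac{1792}{153}$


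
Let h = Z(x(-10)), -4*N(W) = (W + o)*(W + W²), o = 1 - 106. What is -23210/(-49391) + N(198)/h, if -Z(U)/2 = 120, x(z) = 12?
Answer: 30168328421/7902560 ≈ 3817.5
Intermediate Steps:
o = -105
N(W) = -(-105 + W)*(W + W²)/4 (N(W) = -(W - 105)*(W + W²)/4 = -(-105 + W)*(W + W²)/4)
Z(U) = -240 (Z(U) = -2*120 = -240)
h = -240
-23210/(-49391) + N(198)/h = -23210/(-49391) + ((¼)*198*(105 - 1*198² + 104*198))/(-240) = -23210*(-1/49391) + ((¼)*198*(105 - 1*39204 + 20592))*(-1/240) = 23210/49391 + ((¼)*198*(105 - 39204 + 20592))*(-1/240) = 23210/49391 + ((¼)*198*(-18507))*(-1/240) = 23210/49391 - 1832193/2*(-1/240) = 23210/49391 + 610731/160 = 30168328421/7902560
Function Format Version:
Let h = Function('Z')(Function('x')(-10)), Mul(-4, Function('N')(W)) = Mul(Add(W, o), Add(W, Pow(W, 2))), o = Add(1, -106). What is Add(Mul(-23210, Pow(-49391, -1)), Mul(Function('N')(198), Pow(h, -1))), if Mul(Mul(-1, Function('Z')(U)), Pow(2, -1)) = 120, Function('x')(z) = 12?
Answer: Rational(30168328421, 7902560) ≈ 3817.5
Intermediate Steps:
o = -105
Function('N')(W) = Mul(Rational(-1, 4), Add(-105, W), Add(W, Pow(W, 2))) (Function('N')(W) = Mul(Rational(-1, 4), Mul(Add(W, -105), Add(W, Pow(W, 2)))) = Mul(Rational(-1, 4), Mul(Add(-105, W), Add(W, Pow(W, 2)))) = Mul(Rational(-1, 4), Add(-105, W), Add(W, Pow(W, 2))))
Function('Z')(U) = -240 (Function('Z')(U) = Mul(-2, 120) = -240)
h = -240
Add(Mul(-23210, Pow(-49391, -1)), Mul(Function('N')(198), Pow(h, -1))) = Add(Mul(-23210, Pow(-49391, -1)), Mul(Mul(Rational(1, 4), 198, Add(105, Mul(-1, Pow(198, 2)), Mul(104, 198))), Pow(-240, -1))) = Add(Mul(-23210, Rational(-1, 49391)), Mul(Mul(Rational(1, 4), 198, Add(105, Mul(-1, 39204), 20592)), Rational(-1, 240))) = Add(Rational(23210, 49391), Mul(Mul(Rational(1, 4), 198, Add(105, -39204, 20592)), Rational(-1, 240))) = Add(Rational(23210, 49391), Mul(Mul(Rational(1, 4), 198, -18507), Rational(-1, 240))) = Add(Rational(23210, 49391), Mul(Rational(-1832193, 2), Rational(-1, 240))) = Add(Rational(23210, 49391), Rational(610731, 160)) = Rational(30168328421, 7902560)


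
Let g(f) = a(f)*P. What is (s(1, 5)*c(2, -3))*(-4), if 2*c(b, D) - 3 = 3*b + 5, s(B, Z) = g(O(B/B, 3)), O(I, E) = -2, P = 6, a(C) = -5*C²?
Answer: 3360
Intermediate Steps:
g(f) = -30*f² (g(f) = -5*f²*6 = -30*f²)
s(B, Z) = -120 (s(B, Z) = -30*(-2)² = -30*4 = -120)
c(b, D) = 4 + 3*b/2 (c(b, D) = 3/2 + (3*b + 5)/2 = 3/2 + (5 + 3*b)/2 = 3/2 + (5/2 + 3*b/2) = 4 + 3*b/2)
(s(1, 5)*c(2, -3))*(-4) = -120*(4 + (3/2)*2)*(-4) = -120*(4 + 3)*(-4) = -120*7*(-4) = -840*(-4) = 3360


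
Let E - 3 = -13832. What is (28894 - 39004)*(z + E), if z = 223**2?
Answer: -362949000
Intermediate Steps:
E = -13829 (E = 3 - 13832 = -13829)
z = 49729
(28894 - 39004)*(z + E) = (28894 - 39004)*(49729 - 13829) = -10110*35900 = -362949000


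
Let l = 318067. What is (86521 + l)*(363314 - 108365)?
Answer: 103149306012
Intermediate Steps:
(86521 + l)*(363314 - 108365) = (86521 + 318067)*(363314 - 108365) = 404588*254949 = 103149306012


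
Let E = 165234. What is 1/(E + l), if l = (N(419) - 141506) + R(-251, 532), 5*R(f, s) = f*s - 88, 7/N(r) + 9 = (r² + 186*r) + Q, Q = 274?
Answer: -253760/760264953 ≈ -0.00033378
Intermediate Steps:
N(r) = 7/(265 + r² + 186*r) (N(r) = 7/(-9 + ((r² + 186*r) + 274)) = 7/(-9 + (274 + r² + 186*r)) = 7/(265 + r² + 186*r))
R(f, s) = -88/5 + f*s/5 (R(f, s) = (f*s - 88)/5 = (-88 + f*s)/5 = -88/5 + f*s/5)
l = -42690044793/253760 (l = (7/(265 + 419² + 186*419) - 141506) + (-88/5 + (⅕)*(-251)*532) = (7/(265 + 175561 + 77934) - 141506) + (-88/5 - 133532/5) = (7/253760 - 141506) - 26724 = -35908562553/253760 - 26724 = -42690044793/253760 ≈ -1.6823e+5)
1/(E + l) = 1/(165234 - 42690044793/253760) = 1/(-760264953/253760) = -253760/760264953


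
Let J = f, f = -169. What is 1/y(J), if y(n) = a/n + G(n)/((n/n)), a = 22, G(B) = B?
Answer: -169/28583 ≈ -0.0059126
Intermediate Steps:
J = -169
y(n) = n + 22/n (y(n) = 22/n + n/((n/n)) = 22/n + n/1 = 22/n + n*1 = 22/n + n = n + 22/n)
1/y(J) = 1/(-169 + 22/(-169)) = 1/(-169 + 22*(-1/169)) = 1/(-169 - 22/169) = 1/(-28583/169) = -169/28583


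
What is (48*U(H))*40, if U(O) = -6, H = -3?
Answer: -11520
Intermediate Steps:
(48*U(H))*40 = (48*(-6))*40 = -288*40 = -11520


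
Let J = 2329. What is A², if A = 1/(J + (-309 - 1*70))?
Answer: 1/3802500 ≈ 2.6298e-7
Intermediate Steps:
A = 1/1950 (A = 1/(2329 + (-309 - 1*70)) = 1/(2329 + (-309 - 70)) = 1/(2329 - 379) = 1/1950 ≈ 0.00051282)
A² = (1/1950)² = 1/3802500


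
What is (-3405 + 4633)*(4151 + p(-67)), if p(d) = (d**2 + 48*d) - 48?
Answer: 6601728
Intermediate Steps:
p(d) = -48 + d**2 + 48*d
(-3405 + 4633)*(4151 + p(-67)) = (-3405 + 4633)*(4151 + (-48 + (-67)**2 + 48*(-67))) = 1228*(4151 + (-48 + 4489 - 3216)) = 1228*(4151 + 1225) = 1228*5376 = 6601728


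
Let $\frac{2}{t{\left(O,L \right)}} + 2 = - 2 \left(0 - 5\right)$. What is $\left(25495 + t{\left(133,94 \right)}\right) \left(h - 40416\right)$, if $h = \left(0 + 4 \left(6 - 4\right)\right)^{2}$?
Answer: $-1028784328$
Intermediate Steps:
$t{\left(O,L \right)} = \frac{1}{4}$ ($t{\left(O,L \right)} = \frac{2}{-2 - 2 \left(0 - 5\right)} = \frac{2}{-2 - -10} = \frac{2}{-2 + 10} = \frac{2}{8} = 2 \cdot \frac{1}{8} = \frac{1}{4}$)
$h = 64$ ($h = \left(0 + 4 \cdot 2\right)^{2} = \left(0 + 8\right)^{2} = 8^{2} = 64$)
$\left(25495 + t{\left(133,94 \right)}\right) \left(h - 40416\right) = \left(25495 + \frac{1}{4}\right) \left(64 - 40416\right) = \frac{101981}{4} \left(-40352\right) = -1028784328$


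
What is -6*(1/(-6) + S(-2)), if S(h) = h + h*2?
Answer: 37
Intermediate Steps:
S(h) = 3*h (S(h) = h + 2*h = 3*h)
-6*(1/(-6) + S(-2)) = -6*(1/(-6) + 3*(-2)) = -6*(-⅙ - 6) = -6*(-37/6) = 37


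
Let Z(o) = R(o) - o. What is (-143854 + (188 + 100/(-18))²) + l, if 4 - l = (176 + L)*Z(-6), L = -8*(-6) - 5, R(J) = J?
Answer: -8955686/81 ≈ -1.1056e+5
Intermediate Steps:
Z(o) = 0 (Z(o) = o - o = 0)
L = 43 (L = 48 - 5 = 43)
l = 4 (l = 4 - (176 + 43)*0 = 4 - 219*0 = 4 - 1*0 = 4 + 0 = 4)
(-143854 + (188 + 100/(-18))²) + l = (-143854 + (188 + 100/(-18))²) + 4 = (-143854 + (188 + 100*(-1/18))²) + 4 = (-143854 + (188 - 50/9)²) + 4 = (-143854 + (1642/9)²) + 4 = (-143854 + 2696164/81) + 4 = -8956010/81 + 4 = -8955686/81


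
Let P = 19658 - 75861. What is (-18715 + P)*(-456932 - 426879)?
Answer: 66213352498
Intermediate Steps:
P = -56203
(-18715 + P)*(-456932 - 426879) = (-18715 - 56203)*(-456932 - 426879) = -74918*(-883811) = 66213352498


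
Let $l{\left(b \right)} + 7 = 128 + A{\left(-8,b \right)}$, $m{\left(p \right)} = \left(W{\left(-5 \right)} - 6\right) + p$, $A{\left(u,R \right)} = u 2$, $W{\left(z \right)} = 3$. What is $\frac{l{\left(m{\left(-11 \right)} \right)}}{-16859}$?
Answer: $- \frac{105}{16859} \approx -0.0062281$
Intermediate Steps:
$A{\left(u,R \right)} = 2 u$
$m{\left(p \right)} = -3 + p$ ($m{\left(p \right)} = \left(3 - 6\right) + p = -3 + p$)
$l{\left(b \right)} = 105$ ($l{\left(b \right)} = -7 + \left(128 + 2 \left(-8\right)\right) = -7 + \left(128 - 16\right) = -7 + 112 = 105$)
$\frac{l{\left(m{\left(-11 \right)} \right)}}{-16859} = \frac{105}{-16859} = 105 \left(- \frac{1}{16859}\right) = - \frac{105}{16859}$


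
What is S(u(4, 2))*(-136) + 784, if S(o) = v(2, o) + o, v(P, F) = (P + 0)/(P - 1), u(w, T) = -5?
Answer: 1192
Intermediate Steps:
v(P, F) = P/(-1 + P)
S(o) = 2 + o (S(o) = 2/(-1 + 2) + o = 2/1 + o = 2*1 + o = 2 + o)
S(u(4, 2))*(-136) + 784 = (2 - 5)*(-136) + 784 = -3*(-136) + 784 = 408 + 784 = 1192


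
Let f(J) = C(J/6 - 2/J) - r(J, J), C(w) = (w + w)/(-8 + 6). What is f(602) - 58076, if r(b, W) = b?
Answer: -53076832/903 ≈ -58778.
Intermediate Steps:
C(w) = -w (C(w) = (2*w)/(-2) = (2*w)*(-1/2) = -w)
f(J) = 2/J - 7*J/6 (f(J) = -(J/6 - 2/J) - J = -(-2/J + J/6) - J = (2/J - J/6) - J = 2/J - 7*J/6)
f(602) - 58076 = (2/602 - 7/6*602) - 58076 = (2*(1/602) - 2107/3) - 58076 = (1/301 - 2107/3) - 58076 = -634204/903 - 58076 = -53076832/903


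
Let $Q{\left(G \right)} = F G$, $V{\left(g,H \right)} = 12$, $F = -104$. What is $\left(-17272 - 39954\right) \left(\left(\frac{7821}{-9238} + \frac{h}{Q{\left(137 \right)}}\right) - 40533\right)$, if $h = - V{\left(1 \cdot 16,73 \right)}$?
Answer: $\frac{47349787771578}{20413} \approx 2.3196 \cdot 10^{9}$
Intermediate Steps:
$Q{\left(G \right)} = - 104 G$
$h = -12$ ($h = \left(-1\right) 12 = -12$)
$\left(-17272 - 39954\right) \left(\left(\frac{7821}{-9238} + \frac{h}{Q{\left(137 \right)}}\right) - 40533\right) = \left(-17272 - 39954\right) \left(\left(\frac{7821}{-9238} - \frac{12}{\left(-104\right) 137}\right) - 40533\right) = - 57226 \left(\left(7821 \left(- \frac{1}{9238}\right) - \frac{12}{-14248}\right) - 40533\right) = - 57226 \left(\left(- \frac{7821}{9238} - - \frac{3}{3562}\right) - 40533\right) = - 57226 \left(\left(- \frac{7821}{9238} + \frac{3}{3562}\right) - 40533\right) = - 57226 \left(- \frac{6957672}{8226439} - 40533\right) = \left(-57226\right) \left(- \frac{333449209659}{8226439}\right) = \frac{47349787771578}{20413}$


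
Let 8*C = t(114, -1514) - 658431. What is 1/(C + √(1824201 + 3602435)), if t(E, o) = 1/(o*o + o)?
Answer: -27639479696673038096/2273013896431640007900185 - 671644675215872*√1356659/2273013896431640007900185 ≈ -1.2504e-5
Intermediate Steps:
t(E, o) = 1/(o + o²) (t(E, o) = 1/(o² + o) = 1/(o + o²))
C = -1508256039941/18325456 (C = (1/((-1514)*(1 - 1514)) - 658431)/8 = (-1/1514/(-1513) - 658431)/8 = (-1/1514*(-1/1513) - 658431)/8 = (1/2290682 - 658431)/8 = (⅛)*(-1508256039941/2290682) = -1508256039941/18325456 ≈ -82304.)
1/(C + √(1824201 + 3602435)) = 1/(-1508256039941/18325456 + √(1824201 + 3602435)) = 1/(-1508256039941/18325456 + √5426636) = 1/(-1508256039941/18325456 + 2*√1356659)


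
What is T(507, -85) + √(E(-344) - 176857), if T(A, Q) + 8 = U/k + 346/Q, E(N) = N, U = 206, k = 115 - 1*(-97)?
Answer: -100001/9010 + 3*I*√19689 ≈ -11.099 + 420.95*I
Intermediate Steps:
k = 212 (k = 115 + 97 = 212)
T(A, Q) = -745/106 + 346/Q (T(A, Q) = -8 + (206/212 + 346/Q) = -8 + (206*(1/212) + 346/Q) = -8 + (103/106 + 346/Q) = -745/106 + 346/Q)
T(507, -85) + √(E(-344) - 176857) = (-745/106 + 346/(-85)) + √(-344 - 176857) = (-745/106 + 346*(-1/85)) + √(-177201) = (-745/106 - 346/85) + 3*I*√19689 = -100001/9010 + 3*I*√19689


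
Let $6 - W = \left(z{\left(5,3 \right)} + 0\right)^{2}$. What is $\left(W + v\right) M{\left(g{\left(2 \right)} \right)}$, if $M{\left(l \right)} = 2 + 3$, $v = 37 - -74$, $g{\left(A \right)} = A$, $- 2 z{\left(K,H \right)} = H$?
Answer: $\frac{2295}{4} \approx 573.75$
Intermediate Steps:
$z{\left(K,H \right)} = - \frac{H}{2}$
$v = 111$ ($v = 37 + 74 = 111$)
$M{\left(l \right)} = 5$
$W = \frac{15}{4}$ ($W = 6 - \left(\left(- \frac{1}{2}\right) 3 + 0\right)^{2} = 6 - \left(- \frac{3}{2} + 0\right)^{2} = 6 - \left(- \frac{3}{2}\right)^{2} = 6 - \frac{9}{4} = \frac{15}{4} \approx 3.75$)
$\left(W + v\right) M{\left(g{\left(2 \right)} \right)} = \left(\frac{15}{4} + 111\right) 5 = \frac{459}{4} \cdot 5 = \frac{2295}{4}$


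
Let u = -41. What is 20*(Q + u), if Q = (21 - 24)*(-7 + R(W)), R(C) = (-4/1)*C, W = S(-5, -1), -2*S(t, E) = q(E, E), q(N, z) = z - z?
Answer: -400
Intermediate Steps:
q(N, z) = 0
S(t, E) = 0 (S(t, E) = -1/2*0 = 0)
W = 0
R(C) = -4*C (R(C) = (-4*1)*C = -4*C)
Q = 21 (Q = (21 - 24)*(-7 - 4*0) = -3*(-7 + 0) = -3*(-7) = 21)
20*(Q + u) = 20*(21 - 41) = 20*(-20) = -400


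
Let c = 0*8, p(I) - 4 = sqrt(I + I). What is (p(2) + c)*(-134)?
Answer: -804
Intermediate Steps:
p(I) = 4 + sqrt(2)*sqrt(I) (p(I) = 4 + sqrt(I + I) = 4 + sqrt(2*I) = 4 + sqrt(2)*sqrt(I))
c = 0
(p(2) + c)*(-134) = ((4 + sqrt(2)*sqrt(2)) + 0)*(-134) = ((4 + 2) + 0)*(-134) = (6 + 0)*(-134) = 6*(-134) = -804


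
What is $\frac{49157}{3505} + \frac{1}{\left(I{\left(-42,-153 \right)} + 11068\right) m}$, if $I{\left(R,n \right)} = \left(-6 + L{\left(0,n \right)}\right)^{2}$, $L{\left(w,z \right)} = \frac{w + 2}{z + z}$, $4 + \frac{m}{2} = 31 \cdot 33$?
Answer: $\frac{26040836782131863}{1856767757059870} \approx 14.025$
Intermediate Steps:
$m = 2038$ ($m = -8 + 2 \cdot 31 \cdot 33 = -8 + 2 \cdot 1023 = -8 + 2046 = 2038$)
$L{\left(w,z \right)} = \frac{2 + w}{2 z}$
$I{\left(R,n \right)} = \left(-6 + \frac{1}{n}\right)^{2}$ ($I{\left(R,n \right)} = \left(-6 + \frac{2 + 0}{2 n}\right)^{2} = \left(-6 + \frac{1}{2} \frac{1}{n} 2\right)^{2} = \left(-6 + \frac{1}{n}\right)^{2}$)
$\frac{49157}{3505} + \frac{1}{\left(I{\left(-42,-153 \right)} + 11068\right) m} = \frac{49157}{3505} + \frac{1}{\left(\frac{\left(-1 + 6 \left(-153\right)\right)^{2}}{23409} + 11068\right) 2038} = 49157 \cdot \frac{1}{3505} + \frac{1}{\frac{\left(-1 - 918\right)^{2}}{23409} + 11068} \cdot \frac{1}{2038} = \frac{49157}{3505} + \frac{1}{\frac{\left(-919\right)^{2}}{23409} + 11068} \cdot \frac{1}{2038} = \frac{49157}{3505} + \frac{1}{\frac{1}{23409} \cdot 844561 + 11068} \cdot \frac{1}{2038} = \frac{49157}{3505} + \frac{1}{\frac{844561}{23409} + 11068} \cdot \frac{1}{2038} = \frac{49157}{3505} + \frac{1}{\frac{259935373}{23409}} \cdot \frac{1}{2038} = \frac{49157}{3505} + \frac{23409}{259935373} \cdot \frac{1}{2038} = \frac{49157}{3505} + \frac{23409}{529748290174} = \frac{26040836782131863}{1856767757059870}$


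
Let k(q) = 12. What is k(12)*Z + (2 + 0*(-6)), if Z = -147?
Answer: -1762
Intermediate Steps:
k(12)*Z + (2 + 0*(-6)) = 12*(-147) + (2 + 0*(-6)) = -1764 + (2 + 0) = -1764 + 2 = -1762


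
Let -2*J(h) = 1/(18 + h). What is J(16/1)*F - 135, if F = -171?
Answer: -9009/68 ≈ -132.49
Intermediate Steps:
J(h) = -1/(2*(18 + h))
J(16/1)*F - 135 = -1/(36 + 2*(16/1))*(-171) - 135 = -1/(36 + 2*(16*1))*(-171) - 135 = -1/(36 + 2*16)*(-171) - 135 = -1/(36 + 32)*(-171) - 135 = -1/68*(-171) - 135 = 171/68 - 135 = -9009/68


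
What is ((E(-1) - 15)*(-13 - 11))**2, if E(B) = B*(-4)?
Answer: 69696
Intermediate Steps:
E(B) = -4*B
((E(-1) - 15)*(-13 - 11))**2 = ((-4*(-1) - 15)*(-13 - 11))**2 = ((4 - 15)*(-24))**2 = (-11*(-24))**2 = 264**2 = 69696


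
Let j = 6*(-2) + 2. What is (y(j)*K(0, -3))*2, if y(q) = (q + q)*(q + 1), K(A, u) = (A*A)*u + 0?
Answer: 0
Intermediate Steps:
j = -10 (j = -12 + 2 = -10)
K(A, u) = u*A² (K(A, u) = A²*u + 0 = u*A² + 0 = u*A²)
y(q) = 2*q*(1 + q) (y(q) = (2*q)*(1 + q) = 2*q*(1 + q))
(y(j)*K(0, -3))*2 = ((2*(-10)*(1 - 10))*(-3*0²))*2 = ((2*(-10)*(-9))*(-3*0))*2 = (180*0)*2 = 0*2 = 0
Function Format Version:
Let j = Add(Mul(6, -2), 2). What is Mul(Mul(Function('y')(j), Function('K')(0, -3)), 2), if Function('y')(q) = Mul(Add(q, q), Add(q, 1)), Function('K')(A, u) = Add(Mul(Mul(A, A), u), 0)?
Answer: 0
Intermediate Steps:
j = -10 (j = Add(-12, 2) = -10)
Function('K')(A, u) = Mul(u, Pow(A, 2)) (Function('K')(A, u) = Add(Mul(Pow(A, 2), u), 0) = Add(Mul(u, Pow(A, 2)), 0) = Mul(u, Pow(A, 2)))
Function('y')(q) = Mul(2, q, Add(1, q)) (Function('y')(q) = Mul(Mul(2, q), Add(1, q)) = Mul(2, q, Add(1, q)))
Mul(Mul(Function('y')(j), Function('K')(0, -3)), 2) = Mul(Mul(Mul(2, -10, Add(1, -10)), Mul(-3, Pow(0, 2))), 2) = Mul(Mul(Mul(2, -10, -9), Mul(-3, 0)), 2) = Mul(Mul(180, 0), 2) = Mul(0, 2) = 0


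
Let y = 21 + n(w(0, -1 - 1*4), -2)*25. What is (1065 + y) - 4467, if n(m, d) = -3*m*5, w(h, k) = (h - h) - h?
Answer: -3381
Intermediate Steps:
w(h, k) = -h (w(h, k) = 0 - h = -h)
n(m, d) = -15*m
y = 21 (y = 21 - (-15)*0*25 = 21 - 15*0*25 = 21 + 0*25 = 21 + 0 = 21)
(1065 + y) - 4467 = (1065 + 21) - 4467 = 1086 - 4467 = -3381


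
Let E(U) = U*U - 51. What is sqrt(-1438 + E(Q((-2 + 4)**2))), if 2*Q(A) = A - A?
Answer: I*sqrt(1489) ≈ 38.588*I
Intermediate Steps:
Q(A) = 0 (Q(A) = (A - A)/2 = (1/2)*0 = 0)
E(U) = -51 + U**2 (E(U) = U**2 - 51 = -51 + U**2)
sqrt(-1438 + E(Q((-2 + 4)**2))) = sqrt(-1438 + (-51 + 0**2)) = sqrt(-1438 + (-51 + 0)) = sqrt(-1438 - 51) = sqrt(-1489) = I*sqrt(1489)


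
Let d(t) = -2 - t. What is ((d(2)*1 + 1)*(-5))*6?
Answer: 90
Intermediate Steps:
((d(2)*1 + 1)*(-5))*6 = (((-2 - 1*2)*1 + 1)*(-5))*6 = (((-2 - 2)*1 + 1)*(-5))*6 = ((-4*1 + 1)*(-5))*6 = ((-4 + 1)*(-5))*6 = -3*(-5)*6 = 15*6 = 90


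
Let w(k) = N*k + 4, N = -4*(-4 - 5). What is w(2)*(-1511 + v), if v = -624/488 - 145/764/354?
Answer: -474036783391/4124454 ≈ -1.1493e+5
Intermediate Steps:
v = -21104413/16497816 (v = -624*1/488 - 145*1/764*(1/354) = -78/61 - 145/764*1/354 = -78/61 - 145/270456 = -21104413/16497816 ≈ -1.2792)
N = 36 (N = -4*(-9) = 36)
w(k) = 4 + 36*k (w(k) = 36*k + 4 = 4 + 36*k)
w(2)*(-1511 + v) = (4 + 36*2)*(-1511 - 21104413/16497816) = (4 + 72)*(-24949304389/16497816) = 76*(-24949304389/16497816) = -474036783391/4124454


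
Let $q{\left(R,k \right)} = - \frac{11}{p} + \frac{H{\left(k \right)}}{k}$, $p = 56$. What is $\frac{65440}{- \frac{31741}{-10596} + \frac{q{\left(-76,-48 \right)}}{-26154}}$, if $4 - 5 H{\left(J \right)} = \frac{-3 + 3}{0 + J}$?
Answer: $\frac{1269466952947200}{58110946037} \approx 21846.0$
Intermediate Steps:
$H{\left(J \right)} = \frac{4}{5}$ ($H{\left(J \right)} = \frac{4}{5} - \frac{\left(-3 + 3\right) \frac{1}{0 + J}}{5} = \frac{4}{5} - \frac{0 \frac{1}{J}}{5} = \frac{4}{5} - 0 = \frac{4}{5} + 0 = \frac{4}{5}$)
$q{\left(R,k \right)} = - \frac{11}{56} + \frac{4}{5 k}$
$\frac{65440}{- \frac{31741}{-10596} + \frac{q{\left(-76,-48 \right)}}{-26154}} = \frac{65440}{- \frac{31741}{-10596} + \frac{\frac{1}{280} \frac{1}{-48} \left(224 - -2640\right)}{-26154}} = \frac{65440}{\left(-31741\right) \left(- \frac{1}{10596}\right) + \frac{1}{280} \left(- \frac{1}{48}\right) \left(224 + 2640\right) \left(- \frac{1}{26154}\right)} = \frac{65440}{\frac{31741}{10596} + \frac{1}{280} \left(- \frac{1}{48}\right) 2864 \left(- \frac{1}{26154}\right)} = \frac{65440}{\frac{31741}{10596} - - \frac{179}{21969360}} = \frac{65440}{\frac{31741}{10596} + \frac{179}{21969360}} = \frac{65440}{\frac{58110946037}{19398944880}} = 65440 \cdot \frac{19398944880}{58110946037} = \frac{1269466952947200}{58110946037}$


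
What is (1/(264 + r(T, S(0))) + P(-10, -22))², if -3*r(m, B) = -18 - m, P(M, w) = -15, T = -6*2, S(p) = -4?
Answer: 15912121/70756 ≈ 224.89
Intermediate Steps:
T = -12
r(m, B) = 6 + m/3 (r(m, B) = -(-18 - m)/3 = 6 + m/3)
(1/(264 + r(T, S(0))) + P(-10, -22))² = (1/(264 + (6 + (⅓)*(-12))) - 15)² = (1/(264 + (6 - 4)) - 15)² = (1/(264 + 2) - 15)² = (1/266 - 15)² = (-3989/266)² = 15912121/70756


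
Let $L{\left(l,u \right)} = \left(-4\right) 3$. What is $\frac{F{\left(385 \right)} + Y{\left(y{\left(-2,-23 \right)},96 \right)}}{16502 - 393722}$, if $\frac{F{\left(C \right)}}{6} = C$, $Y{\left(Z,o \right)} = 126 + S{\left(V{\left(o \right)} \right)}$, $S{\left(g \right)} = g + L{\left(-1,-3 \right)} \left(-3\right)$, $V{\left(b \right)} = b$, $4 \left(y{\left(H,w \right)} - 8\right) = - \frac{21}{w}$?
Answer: $- \frac{214}{31435} \approx -0.0068077$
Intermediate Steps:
$y{\left(H,w \right)} = 8 - \frac{21}{4 w}$ ($y{\left(H,w \right)} = 8 + \frac{\left(-21\right) \frac{1}{w}}{4} = 8 - \frac{21}{4 w}$)
$L{\left(l,u \right)} = -12$
$S{\left(g \right)} = 36 + g$ ($S{\left(g \right)} = g - -36 = g + 36 = 36 + g$)
$Y{\left(Z,o \right)} = 162 + o$ ($Y{\left(Z,o \right)} = 126 + \left(36 + o\right) = 162 + o$)
$F{\left(C \right)} = 6 C$
$\frac{F{\left(385 \right)} + Y{\left(y{\left(-2,-23 \right)},96 \right)}}{16502 - 393722} = \frac{6 \cdot 385 + \left(162 + 96\right)}{16502 - 393722} = \frac{2310 + 258}{-377220} = 2568 \left(- \frac{1}{377220}\right) = - \frac{214}{31435}$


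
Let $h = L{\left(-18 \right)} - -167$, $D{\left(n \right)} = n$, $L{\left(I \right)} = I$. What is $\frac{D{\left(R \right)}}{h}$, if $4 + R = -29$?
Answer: $- \frac{33}{149} \approx -0.22148$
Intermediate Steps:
$R = -33$ ($R = -4 - 29 = -33$)
$h = 149$ ($h = -18 - -167 = -18 + 167 = 149$)
$\frac{D{\left(R \right)}}{h} = - \frac{33}{149}$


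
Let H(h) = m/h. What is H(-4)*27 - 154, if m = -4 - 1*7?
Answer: -319/4 ≈ -79.750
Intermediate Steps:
m = -11 (m = -4 - 7 = -11)
H(h) = -11/h
H(-4)*27 - 154 = -11/(-4)*27 - 154 = -11*(-¼)*27 - 154 = (11/4)*27 - 154 = 297/4 - 154 = -319/4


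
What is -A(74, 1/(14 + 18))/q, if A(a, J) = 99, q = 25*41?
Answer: -99/1025 ≈ -0.096585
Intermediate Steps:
q = 1025
-A(74, 1/(14 + 18))/q = -99/1025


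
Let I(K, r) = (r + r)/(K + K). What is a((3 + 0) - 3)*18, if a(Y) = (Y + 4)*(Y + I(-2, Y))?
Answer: 0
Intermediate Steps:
I(K, r) = r/K (I(K, r) = (2*r)/((2*K)) = (2*r)*(1/(2*K)) = r/K)
a(Y) = Y*(4 + Y)/2 (a(Y) = (Y + 4)*(Y + Y/(-2)) = (4 + Y)*(Y + Y*(-½)) = (4 + Y)*(Y - Y/2) = (4 + Y)*(Y/2) = Y*(4 + Y)/2)
a((3 + 0) - 3)*18 = (((3 + 0) - 3)*(4 + ((3 + 0) - 3))/2)*18 = ((3 - 3)*(4 + (3 - 3))/2)*18 = ((½)*0*(4 + 0))*18 = ((½)*0*4)*18 = 0*18 = 0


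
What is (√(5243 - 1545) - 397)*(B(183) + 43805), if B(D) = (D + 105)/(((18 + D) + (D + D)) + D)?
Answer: -2173842181/125 + 235453939*√2/125 ≈ -1.4727e+7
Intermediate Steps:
B(D) = (105 + D)/(18 + 4*D) (B(D) = (105 + D)/(((18 + D) + 2*D) + D) = (105 + D)/((18 + 3*D) + D) = (105 + D)/(18 + 4*D))
(√(5243 - 1545) - 397)*(B(183) + 43805) = (√(5243 - 1545) - 397)*((105 + 183)/(2*(9 + 2*183)) + 43805) = (√3698 - 397)*((½)*288/(9 + 366) + 43805) = (43*√2 - 397)*((½)*288/375 + 43805) = (-397 + 43*√2)*((½)*(1/375)*288 + 43805) = (-397 + 43*√2)*(48/125 + 43805) = (-397 + 43*√2)*(5475673/125) = -2173842181/125 + 235453939*√2/125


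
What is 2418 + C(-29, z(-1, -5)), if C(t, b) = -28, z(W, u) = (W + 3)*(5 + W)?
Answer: 2390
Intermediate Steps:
z(W, u) = (3 + W)*(5 + W)
2418 + C(-29, z(-1, -5)) = 2418 - 28 = 2390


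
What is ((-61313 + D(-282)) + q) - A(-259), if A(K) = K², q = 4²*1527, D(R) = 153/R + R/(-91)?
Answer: -889269081/8554 ≈ -1.0396e+5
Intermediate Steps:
D(R) = 153/R - R/91 (D(R) = 153/R + R*(-1/91) = 153/R - R/91)
q = 24432 (q = 16*1527 = 24432)
((-61313 + D(-282)) + q) - A(-259) = ((-61313 + (153/(-282) - 1/91*(-282))) + 24432) - 1*(-259)² = ((-61313 + (153*(-1/282) + 282/91)) + 24432) - 1*67081 = ((-61313 + (-51/94 + 282/91)) + 24432) - 67081 = ((-61313 + 21867/8554) + 24432) - 67081 = (-524449535/8554 + 24432) - 67081 = -315458207/8554 - 67081 = -889269081/8554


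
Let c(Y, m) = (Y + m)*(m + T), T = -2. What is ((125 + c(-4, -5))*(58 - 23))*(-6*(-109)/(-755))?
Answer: -860664/151 ≈ -5699.8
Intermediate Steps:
c(Y, m) = (-2 + m)*(Y + m) (c(Y, m) = (Y + m)*(m - 2) = (Y + m)*(-2 + m) = (-2 + m)*(Y + m))
((125 + c(-4, -5))*(58 - 23))*(-6*(-109)/(-755)) = ((125 + ((-5)² - 2*(-4) - 2*(-5) - 4*(-5)))*(58 - 23))*(-6*(-109)/(-755)) = ((125 + (25 + 8 + 10 + 20))*35)*(654*(-1/755)) = ((125 + 63)*35)*(-654/755) = (188*35)*(-654/755) = 6580*(-654/755) = -860664/151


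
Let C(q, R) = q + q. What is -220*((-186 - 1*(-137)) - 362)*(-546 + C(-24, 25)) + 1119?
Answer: -53708361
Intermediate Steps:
C(q, R) = 2*q
-220*((-186 - 1*(-137)) - 362)*(-546 + C(-24, 25)) + 1119 = -220*((-186 - 1*(-137)) - 362)*(-546 + 2*(-24)) + 1119 = -220*((-186 + 137) - 362)*(-546 - 48) + 1119 = -220*(-49 - 362)*(-594) + 1119 = -(-90420)*(-594) + 1119 = -220*244134 + 1119 = -53709480 + 1119 = -53708361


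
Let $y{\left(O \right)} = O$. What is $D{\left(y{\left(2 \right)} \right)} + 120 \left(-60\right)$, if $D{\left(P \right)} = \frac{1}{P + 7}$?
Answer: $- \frac{64799}{9} \approx -7199.9$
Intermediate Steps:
$D{\left(P \right)} = \frac{1}{7 + P}$
$D{\left(y{\left(2 \right)} \right)} + 120 \left(-60\right) = \frac{1}{7 + 2} + 120 \left(-60\right) = \frac{1}{9} - 7200 = - \frac{64799}{9}$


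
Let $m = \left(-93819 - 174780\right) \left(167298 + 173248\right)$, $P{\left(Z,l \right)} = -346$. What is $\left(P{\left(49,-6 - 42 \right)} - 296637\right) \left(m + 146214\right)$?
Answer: $27165085152609720$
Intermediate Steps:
$m = -91470315054$ ($m = \left(-268599\right) 340546 = -91470315054$)
$\left(P{\left(49,-6 - 42 \right)} - 296637\right) \left(m + 146214\right) = \left(-346 - 296637\right) \left(-91470315054 + 146214\right) = \left(-296983\right) \left(-91470168840\right) = 27165085152609720$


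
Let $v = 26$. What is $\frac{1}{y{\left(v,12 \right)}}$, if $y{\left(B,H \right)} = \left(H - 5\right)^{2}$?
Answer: $\frac{1}{49} \approx 0.020408$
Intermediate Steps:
$y{\left(B,H \right)} = \left(-5 + H\right)^{2}$
$\frac{1}{y{\left(v,12 \right)}} = \frac{1}{\left(-5 + 12\right)^{2}} = \frac{1}{7^{2}} = \frac{1}{49}$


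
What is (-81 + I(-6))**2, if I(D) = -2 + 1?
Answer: 6724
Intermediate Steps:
I(D) = -1
(-81 + I(-6))**2 = (-81 - 1)**2 = (-82)**2 = 6724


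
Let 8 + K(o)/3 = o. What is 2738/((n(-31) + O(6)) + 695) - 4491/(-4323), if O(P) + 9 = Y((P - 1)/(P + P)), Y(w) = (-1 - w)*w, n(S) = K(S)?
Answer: 62788809/10722481 ≈ 5.8558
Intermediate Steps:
K(o) = -24 + 3*o
n(S) = -24 + 3*S
Y(w) = w*(-1 - w)
O(P) = -9 - (1 + (-1 + P)/(2*P))*(-1 + P)/(2*P) (O(P) = -9 - (P - 1)/(P + P)*(1 + (P - 1)/(P + P)) = -9 - (-1 + P)/((2*P))*(1 + (-1 + P)/((2*P))) = -9 - (-1 + P)*(1/(2*P))*(1 + (-1 + P)*(1/(2*P))) = -9 - (-1 + P)/(2*P)*(1 + (-1 + P)/(2*P)) = -9 - (1 + (-1 + P)/(2*P))*(-1 + P)/(2*P))
2738/((n(-31) + O(6)) + 695) - 4491/(-4323) = 2738/(((-24 + 3*(-31)) + (-39/4 + 1/6 - 1/4/6**2)) + 695) - 4491/(-4323) = 2738/(((-24 - 93) + (-39/4 + 1/6 - 1/4*1/36)) + 695) - 4491*(-1/4323) = 2738/((-117 + (-39/4 + 1/6 - 1/144)) + 695) + 1497/1441 = 2738/((-117 - 1381/144) + 695) + 1497/1441 = 2738/(-18229/144 + 695) + 1497/1441 = 2738/(81851/144) + 1497/1441 = 2738*(144/81851) + 1497/1441 = 394272/81851 + 1497/1441 = 62788809/10722481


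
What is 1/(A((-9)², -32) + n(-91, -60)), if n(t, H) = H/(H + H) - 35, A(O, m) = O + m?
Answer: 2/29 ≈ 0.068966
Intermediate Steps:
n(t, H) = -69/2 (n(t, H) = H/((2*H)) - 35 = (1/(2*H))*H - 35 = ½ - 35 = -69/2)
1/(A((-9)², -32) + n(-91, -60)) = 1/(((-9)² - 32) - 69/2) = 1/((81 - 32) - 69/2) = 1/(49 - 69/2) = 1/(29/2) = 2/29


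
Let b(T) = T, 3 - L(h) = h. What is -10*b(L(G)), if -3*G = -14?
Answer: 50/3 ≈ 16.667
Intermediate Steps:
G = 14/3 (G = -1/3*(-14) = 14/3 ≈ 4.6667)
L(h) = 3 - h
-10*b(L(G)) = -10*(3 - 1*14/3) = -10*(3 - 14/3) = -10*(-5/3) = 50/3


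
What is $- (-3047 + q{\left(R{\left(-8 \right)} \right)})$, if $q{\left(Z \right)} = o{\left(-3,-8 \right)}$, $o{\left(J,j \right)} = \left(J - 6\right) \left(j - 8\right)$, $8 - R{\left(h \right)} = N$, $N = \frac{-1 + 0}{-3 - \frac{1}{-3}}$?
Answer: $2903$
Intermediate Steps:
$N = \frac{3}{8}$ ($N = - \frac{1}{-3 - - \frac{1}{3}} = - \frac{1}{-3 + \frac{1}{3}} = - \frac{1}{- \frac{8}{3}} = \left(-1\right) \left(- \frac{3}{8}\right) = \frac{3}{8} \approx 0.375$)
$R{\left(h \right)} = \frac{61}{8}$ ($R{\left(h \right)} = 8 - \frac{3}{8} = \frac{61}{8}$)
$o{\left(J,j \right)} = \left(-8 + j\right) \left(-6 + J\right)$ ($o{\left(J,j \right)} = \left(-6 + J\right) \left(-8 + j\right) = \left(-8 + j\right) \left(-6 + J\right)$)
$q{\left(Z \right)} = 144$ ($q{\left(Z \right)} = 48 - -24 - -48 - -24 = 48 + 24 + 48 + 24 = 144$)
$- (-3047 + q{\left(R{\left(-8 \right)} \right)}) = - (-3047 + 144) = \left(-1\right) \left(-2903\right) = 2903$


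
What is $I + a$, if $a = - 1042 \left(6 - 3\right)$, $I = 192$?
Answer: $-2934$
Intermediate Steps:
$a = -3126$ ($a = \left(-1042\right) 3 = -3126$)
$I + a = 192 - 3126 = -2934$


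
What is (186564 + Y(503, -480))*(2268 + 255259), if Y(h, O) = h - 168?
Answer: 48131538773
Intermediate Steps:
Y(h, O) = -168 + h
(186564 + Y(503, -480))*(2268 + 255259) = (186564 + (-168 + 503))*(2268 + 255259) = (186564 + 335)*257527 = 186899*257527 = 48131538773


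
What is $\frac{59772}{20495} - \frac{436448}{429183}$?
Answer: $\frac{16708124516}{8796105585} \approx 1.8995$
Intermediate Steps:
$\frac{59772}{20495} - \frac{436448}{429183} = \frac{16708124516}{8796105585}$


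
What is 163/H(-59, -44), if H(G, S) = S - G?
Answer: 163/15 ≈ 10.867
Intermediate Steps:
163/H(-59, -44) = 163/(-44 - 1*(-59)) = 163/(-44 + 59) = 163/15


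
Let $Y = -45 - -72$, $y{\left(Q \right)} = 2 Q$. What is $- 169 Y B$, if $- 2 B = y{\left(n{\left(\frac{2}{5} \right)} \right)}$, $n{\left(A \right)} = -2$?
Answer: $-9126$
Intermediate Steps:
$B = 2$ ($B = - \frac{2 \left(-2\right)}{2} = \left(- \frac{1}{2}\right) \left(-4\right) = 2$)
$Y = 27$ ($Y = -45 + 72 = 27$)
$- 169 Y B = \left(-169\right) 27 \cdot 2 = \left(-4563\right) 2 = -9126$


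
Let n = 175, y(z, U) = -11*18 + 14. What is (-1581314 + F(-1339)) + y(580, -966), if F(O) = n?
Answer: -1581323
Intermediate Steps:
y(z, U) = -184 (y(z, U) = -198 + 14 = -184)
F(O) = 175
(-1581314 + F(-1339)) + y(580, -966) = (-1581314 + 175) - 184 = -1581139 - 184 = -1581323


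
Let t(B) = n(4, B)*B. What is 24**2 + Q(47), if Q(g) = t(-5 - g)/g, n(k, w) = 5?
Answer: 26812/47 ≈ 570.47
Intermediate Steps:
t(B) = 5*B
Q(g) = (-25 - 5*g)/g (Q(g) = (5*(-5 - g))/g = (-25 - 5*g)/g)
24**2 + Q(47) = 24**2 + (-5 - 25/47) = 576 + (-5 - 25*1/47) = 576 + (-5 - 25/47) = 576 - 260/47 = 26812/47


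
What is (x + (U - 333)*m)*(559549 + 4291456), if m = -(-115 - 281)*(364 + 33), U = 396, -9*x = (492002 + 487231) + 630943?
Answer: 424603752473140/9 ≈ 4.7178e+13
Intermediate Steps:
x = -1610176/9 (x = -((492002 + 487231) + 630943)/9 = -(979233 + 630943)/9 = -⅑*1610176 = -1610176/9 ≈ -1.7891e+5)
m = 157212 (m = -(-396)*397 = -1*(-157212) = 157212)
(x + (U - 333)*m)*(559549 + 4291456) = (-1610176/9 + (396 - 333)*157212)*(559549 + 4291456) = (-1610176/9 + 63*157212)*4851005 = (-1610176/9 + 9904356)*4851005 = (87529028/9)*4851005 = 424603752473140/9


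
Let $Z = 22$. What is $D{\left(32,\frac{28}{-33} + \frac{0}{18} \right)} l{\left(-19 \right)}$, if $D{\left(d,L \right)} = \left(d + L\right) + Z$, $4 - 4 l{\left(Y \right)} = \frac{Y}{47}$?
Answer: $\frac{60513}{1034} \approx 58.523$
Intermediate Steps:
$l{\left(Y \right)} = 1 - \frac{Y}{188}$ ($l{\left(Y \right)} = 1 - \frac{Y \frac{1}{47}}{4} = 1 - \frac{\frac{1}{47} Y}{4} = 1 - \frac{Y}{188}$)
$D{\left(d,L \right)} = 22 + L + d$ ($D{\left(d,L \right)} = \left(d + L\right) + 22 = \left(L + d\right) + 22 = 22 + L + d$)
$D{\left(32,\frac{28}{-33} + \frac{0}{18} \right)} l{\left(-19 \right)} = \left(22 + \left(\frac{28}{-33} + \frac{0}{18}\right) + 32\right) \left(1 - - \frac{19}{188}\right) = \left(22 + \left(28 \left(- \frac{1}{33}\right) + 0 \cdot \frac{1}{18}\right) + 32\right) \left(1 + \frac{19}{188}\right) = \left(22 + \left(- \frac{28}{33} + 0\right) + 32\right) \frac{207}{188} = \left(22 - \frac{28}{33} + 32\right) \frac{207}{188} = \frac{1754}{33} \cdot \frac{207}{188} = \frac{60513}{1034}$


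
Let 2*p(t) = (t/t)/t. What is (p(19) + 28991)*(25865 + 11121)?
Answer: 20372979887/19 ≈ 1.0723e+9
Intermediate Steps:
p(t) = 1/(2*t) (p(t) = ((t/t)/t)/2 = (1/t)/2 = 1/(2*t))
(p(19) + 28991)*(25865 + 11121) = ((½)/19 + 28991)*(25865 + 11121) = ((½)*(1/19) + 28991)*36986 = (1/38 + 28991)*36986 = (1101659/38)*36986 = 20372979887/19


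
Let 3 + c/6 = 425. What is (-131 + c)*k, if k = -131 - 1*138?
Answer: -645869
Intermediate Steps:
k = -269 (k = -131 - 138 = -269)
c = 2532 (c = -18 + 6*425 = -18 + 2550 = 2532)
(-131 + c)*k = (-131 + 2532)*(-269) = 2401*(-269) = -645869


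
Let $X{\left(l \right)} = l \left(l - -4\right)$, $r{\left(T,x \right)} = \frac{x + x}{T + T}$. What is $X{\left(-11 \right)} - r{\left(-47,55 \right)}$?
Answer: $\frac{3674}{47} \approx 78.17$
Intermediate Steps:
$r{\left(T,x \right)} = \frac{x}{T}$ ($r{\left(T,x \right)} = \frac{2 x}{2 T} = 2 x \frac{1}{2 T} = \frac{x}{T}$)
$X{\left(l \right)} = l \left(4 + l\right)$ ($X{\left(l \right)} = l \left(l + 4\right) = l \left(4 + l\right)$)
$X{\left(-11 \right)} - r{\left(-47,55 \right)} = - 11 \left(4 - 11\right) - \frac{55}{-47} = \left(-11\right) \left(-7\right) - 55 \left(- \frac{1}{47}\right) = 77 - - \frac{55}{47} = 77 + \frac{55}{47} = \frac{3674}{47}$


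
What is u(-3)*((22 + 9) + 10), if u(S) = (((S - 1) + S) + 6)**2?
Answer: 41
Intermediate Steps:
u(S) = (5 + 2*S)**2 (u(S) = (((-1 + S) + S) + 6)**2 = ((-1 + 2*S) + 6)**2 = (5 + 2*S)**2)
u(-3)*((22 + 9) + 10) = (5 + 2*(-3))**2*((22 + 9) + 10) = (5 - 6)**2*(31 + 10) = (-1)**2*41 = 1*41 = 41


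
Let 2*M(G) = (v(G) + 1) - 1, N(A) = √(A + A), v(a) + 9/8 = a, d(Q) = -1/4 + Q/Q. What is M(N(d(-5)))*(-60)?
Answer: 135/4 - 15*√6 ≈ -2.9923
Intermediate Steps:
d(Q) = ¾ (d(Q) = -1*¼ + 1 = -¼ + 1 = ¾)
v(a) = -9/8 + a
N(A) = √2*√A (N(A) = √(2*A) = √2*√A)
M(G) = -9/16 + G/2 (M(G) = (((-9/8 + G) + 1) - 1)/2 = ((-⅛ + G) - 1)/2 = (-9/8 + G)/2 = -9/16 + G/2)
M(N(d(-5)))*(-60) = (-9/16 + (√2*√(¾))/2)*(-60) = (-9/16 + (√2*(√3/2))/2)*(-60) = (-9/16 + (√6/2)/2)*(-60) = (-9/16 + √6/4)*(-60) = 135/4 - 15*√6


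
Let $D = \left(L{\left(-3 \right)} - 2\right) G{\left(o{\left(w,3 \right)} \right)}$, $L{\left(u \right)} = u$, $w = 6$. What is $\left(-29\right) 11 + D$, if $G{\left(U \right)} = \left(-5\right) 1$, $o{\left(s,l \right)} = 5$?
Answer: $-294$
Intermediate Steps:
$G{\left(U \right)} = -5$
$D = 25$ ($D = \left(-3 - 2\right) \left(-5\right) = \left(-5\right) \left(-5\right) = 25$)
$\left(-29\right) 11 + D = \left(-29\right) 11 + 25 = -319 + 25 = -294$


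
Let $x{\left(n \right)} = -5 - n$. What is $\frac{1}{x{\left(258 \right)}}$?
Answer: $- \frac{1}{263} \approx -0.0038023$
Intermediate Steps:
$\frac{1}{x{\left(258 \right)}} = \frac{1}{-5 - 258} = \frac{1}{-263} = - \frac{1}{263}$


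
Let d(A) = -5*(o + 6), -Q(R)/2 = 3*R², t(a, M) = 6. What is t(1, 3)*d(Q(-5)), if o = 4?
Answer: -300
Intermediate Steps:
Q(R) = -6*R²
d(A) = -50 (d(A) = -5*(4 + 6) = -5*10 = -50)
t(1, 3)*d(Q(-5)) = 6*(-50) = -300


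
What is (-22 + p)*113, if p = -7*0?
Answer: -2486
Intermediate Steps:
p = 0
(-22 + p)*113 = (-22 + 0)*113 = -22*113 = -2486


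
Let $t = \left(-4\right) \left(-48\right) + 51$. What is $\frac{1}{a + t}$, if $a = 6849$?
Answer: $\frac{1}{7092} \approx 0.000141$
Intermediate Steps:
$t = 243$ ($t = 192 + 51 = 243$)
$\frac{1}{a + t} = \frac{1}{6849 + 243} = \frac{1}{7092}$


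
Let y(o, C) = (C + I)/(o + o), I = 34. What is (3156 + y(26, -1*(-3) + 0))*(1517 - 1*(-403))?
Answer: 78791520/13 ≈ 6.0609e+6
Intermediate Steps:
y(o, C) = (34 + C)/(2*o) (y(o, C) = (C + 34)/(o + o) = (34 + C)/((2*o)) = (34 + C)*(1/(2*o)) = (34 + C)/(2*o))
(3156 + y(26, -1*(-3) + 0))*(1517 - 1*(-403)) = (3156 + (½)*(34 + (-1*(-3) + 0))/26)*(1517 - 1*(-403)) = (3156 + (½)*(1/26)*(34 + (3 + 0)))*(1517 + 403) = (3156 + (½)*(1/26)*(34 + 3))*1920 = (3156 + (½)*(1/26)*37)*1920 = (3156 + 37/52)*1920 = (164149/52)*1920 = 78791520/13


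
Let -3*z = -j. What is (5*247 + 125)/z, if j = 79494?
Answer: 680/13249 ≈ 0.051325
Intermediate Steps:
z = 26498 (z = -(-1)*79494/3 = -1/3*(-79494) = 26498)
(5*247 + 125)/z = (5*247 + 125)/26498 = (1235 + 125)*(1/26498) = 1360*(1/26498) = 680/13249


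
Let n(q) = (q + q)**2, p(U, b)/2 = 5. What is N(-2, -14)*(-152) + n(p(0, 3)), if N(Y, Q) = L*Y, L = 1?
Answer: 704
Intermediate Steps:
p(U, b) = 10 (p(U, b) = 2*5 = 10)
n(q) = 4*q**2 (n(q) = (2*q)**2 = 4*q**2)
N(Y, Q) = Y (N(Y, Q) = 1*Y = Y)
N(-2, -14)*(-152) + n(p(0, 3)) = -2*(-152) + 4*10**2 = 304 + 4*100 = 304 + 400 = 704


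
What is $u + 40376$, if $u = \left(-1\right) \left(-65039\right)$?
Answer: $105415$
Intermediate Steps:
$u = 65039$
$u + 40376 = 65039 + 40376 = 105415$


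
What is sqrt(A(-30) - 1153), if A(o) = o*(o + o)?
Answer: sqrt(647) ≈ 25.436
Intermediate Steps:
A(o) = 2*o**2 (A(o) = o*(2*o) = 2*o**2)
sqrt(A(-30) - 1153) = sqrt(2*(-30)**2 - 1153) = sqrt(2*900 - 1153) = sqrt(1800 - 1153) = sqrt(647)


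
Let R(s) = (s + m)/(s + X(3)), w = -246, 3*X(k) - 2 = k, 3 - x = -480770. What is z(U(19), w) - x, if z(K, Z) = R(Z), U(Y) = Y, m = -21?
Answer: -352405808/733 ≈ -4.8077e+5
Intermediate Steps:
x = 480773 (x = 3 - 1*(-480770) = 3 + 480770 = 480773)
X(k) = ⅔ + k/3
R(s) = (-21 + s)/(5/3 + s) (R(s) = (s - 21)/(s + (⅔ + (⅓)*3)) = (-21 + s)/(s + (⅔ + 1)) = (-21 + s)/(s + 5/3) = (-21 + s)/(5/3 + s))
z(K, Z) = 3*(-21 + Z)/(5 + 3*Z)
z(U(19), w) - x = 3*(-21 - 246)/(5 + 3*(-246)) - 1*480773 = 3*(-267)/(5 - 738) - 480773 = 3*(-267)/(-733) - 480773 = 3*(-1/733)*(-267) - 480773 = 801/733 - 480773 = -352405808/733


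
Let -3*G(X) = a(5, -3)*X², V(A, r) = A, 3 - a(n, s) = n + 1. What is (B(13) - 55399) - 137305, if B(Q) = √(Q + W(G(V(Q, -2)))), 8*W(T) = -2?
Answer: -192704 + √51/2 ≈ -1.9270e+5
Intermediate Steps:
a(n, s) = 2 - n (a(n, s) = 3 - (n + 1) = 3 - (1 + n) = 3 + (-1 - n) = 2 - n)
G(X) = X² (G(X) = -(2 - 1*5)*X²/3 = -(2 - 5)*X²/3 = -(-1)*X² = X²)
W(T) = -¼ (W(T) = (⅛)*(-2) = -¼)
B(Q) = √(-¼ + Q) (B(Q) = √(Q - ¼) = √(-¼ + Q))
(B(13) - 55399) - 137305 = (√(-1 + 4*13)/2 - 55399) - 137305 = (√(-1 + 52)/2 - 55399) - 137305 = (√51/2 - 55399) - 137305 = (-55399 + √51/2) - 137305 = -192704 + √51/2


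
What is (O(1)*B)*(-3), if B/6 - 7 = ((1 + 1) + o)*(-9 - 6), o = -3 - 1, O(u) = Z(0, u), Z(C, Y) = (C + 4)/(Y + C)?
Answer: -2664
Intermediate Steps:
Z(C, Y) = (4 + C)/(C + Y)
O(u) = 4/u (O(u) = (4 + 0)/(0 + u) = 4/u)
o = -4
B = 222 (B = 42 + 6*(((1 + 1) - 4)*(-9 - 6)) = 42 + 6*((2 - 4)*(-15)) = 42 + 6*(-2*(-15)) = 42 + 6*30 = 42 + 180 = 222)
(O(1)*B)*(-3) = ((4/1)*222)*(-3) = ((4*1)*222)*(-3) = (4*222)*(-3) = 888*(-3) = -2664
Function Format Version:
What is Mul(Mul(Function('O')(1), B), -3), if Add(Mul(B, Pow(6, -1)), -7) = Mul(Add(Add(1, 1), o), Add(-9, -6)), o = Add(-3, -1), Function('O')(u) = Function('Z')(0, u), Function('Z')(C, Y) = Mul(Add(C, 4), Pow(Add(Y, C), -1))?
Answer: -2664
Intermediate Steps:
Function('Z')(C, Y) = Mul(Pow(Add(C, Y), -1), Add(4, C)) (Function('Z')(C, Y) = Mul(Add(4, C), Pow(Add(C, Y), -1)) = Mul(Pow(Add(C, Y), -1), Add(4, C)))
Function('O')(u) = Mul(4, Pow(u, -1)) (Function('O')(u) = Mul(Pow(Add(0, u), -1), Add(4, 0)) = Mul(Pow(u, -1), 4) = Mul(4, Pow(u, -1)))
o = -4
B = 222 (B = Add(42, Mul(6, Mul(Add(Add(1, 1), -4), Add(-9, -6)))) = Add(42, Mul(6, Mul(Add(2, -4), -15))) = Add(42, Mul(6, Mul(-2, -15))) = Add(42, Mul(6, 30)) = Add(42, 180) = 222)
Mul(Mul(Function('O')(1), B), -3) = Mul(Mul(Mul(4, Pow(1, -1)), 222), -3) = Mul(Mul(Mul(4, 1), 222), -3) = Mul(Mul(4, 222), -3) = Mul(888, -3) = -2664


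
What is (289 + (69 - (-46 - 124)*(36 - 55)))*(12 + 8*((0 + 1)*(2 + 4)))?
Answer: -172320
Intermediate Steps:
(289 + (69 - (-46 - 124)*(36 - 55)))*(12 + 8*((0 + 1)*(2 + 4))) = (289 + (69 - (-170)*(-19)))*(12 + 8*(1*6)) = (289 + (69 - 1*3230))*(12 + 8*6) = (289 + (69 - 3230))*(12 + 48) = (289 - 3161)*60 = -2872*60 = -172320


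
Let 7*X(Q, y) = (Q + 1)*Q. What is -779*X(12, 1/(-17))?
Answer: -121524/7 ≈ -17361.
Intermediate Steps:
X(Q, y) = Q*(1 + Q)/7 (X(Q, y) = ((Q + 1)*Q)/7 = ((1 + Q)*Q)/7 = (Q*(1 + Q))/7 = Q*(1 + Q)/7)
-779*X(12, 1/(-17)) = -779*12*(1 + 12)/7 = -779*12*13/7 = -779*156/7 = -121524/7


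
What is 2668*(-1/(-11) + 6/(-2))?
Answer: -85376/11 ≈ -7761.5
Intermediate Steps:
2668*(-1/(-11) + 6/(-2)) = 2668*(-1*(-1/11) + 6*(-½)) = 2668*(1/11 - 3) = 2668*(-32/11) = -85376/11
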